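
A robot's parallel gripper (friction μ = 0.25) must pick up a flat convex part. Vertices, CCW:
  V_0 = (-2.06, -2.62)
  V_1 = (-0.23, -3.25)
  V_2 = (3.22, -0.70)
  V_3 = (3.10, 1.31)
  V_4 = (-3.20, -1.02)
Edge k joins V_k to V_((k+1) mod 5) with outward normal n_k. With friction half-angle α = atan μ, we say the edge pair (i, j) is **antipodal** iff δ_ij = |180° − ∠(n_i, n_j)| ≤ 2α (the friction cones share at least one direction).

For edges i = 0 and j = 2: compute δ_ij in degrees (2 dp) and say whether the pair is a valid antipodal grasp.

α = atan 0.25 = 14.04°;  2α = 28.07°
edge 0: e_0 = (+1.83, -0.63);  n_0 = (-0.3255, -0.9455)
edge 2: e_2 = (-0.12, +2.01);  n_2 = (+0.9982, +0.0596)
∠(n_0, n_2) = 112.41°
δ = |180° − 112.41°| = 67.59°
67.59° > 2α = 28.07°  →  invalid

δ = 67.59°, invalid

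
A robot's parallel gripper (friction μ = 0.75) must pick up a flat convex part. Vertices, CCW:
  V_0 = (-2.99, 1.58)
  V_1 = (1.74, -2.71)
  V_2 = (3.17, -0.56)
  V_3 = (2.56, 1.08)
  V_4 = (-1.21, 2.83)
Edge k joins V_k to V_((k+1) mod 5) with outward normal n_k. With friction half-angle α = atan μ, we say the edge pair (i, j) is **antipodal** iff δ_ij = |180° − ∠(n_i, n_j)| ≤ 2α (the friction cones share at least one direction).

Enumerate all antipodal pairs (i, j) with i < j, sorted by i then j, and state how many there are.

count = 3; pairs: (0,2), (0,3), (1,4)

α = atan 0.75 = 36.87°;  2α = 73.74°
n_0 = (-0.6718, -0.7407)
n_1 = (+0.8326, -0.5538)
n_2 = (+0.9373, +0.3486)
n_3 = (+0.4210, +0.9070)
n_4 = (-0.5747, +0.8184)
  (0,1): δ = 81.42°  ·
  (0,2): δ = 27.39°  ✓
  (0,3): δ = 17.31°  ✓
  (0,4): δ = 77.29°  ·
  (1,2): δ = 125.97°  ·
  (1,3): δ = 81.27°  ·
  (1,4): δ = 21.29°  ✓
  (2,3): δ = 135.30°  ·
  (2,4): δ = 75.32°  ·
  (3,4): δ = 120.02°  ·
antipodal pairs: 3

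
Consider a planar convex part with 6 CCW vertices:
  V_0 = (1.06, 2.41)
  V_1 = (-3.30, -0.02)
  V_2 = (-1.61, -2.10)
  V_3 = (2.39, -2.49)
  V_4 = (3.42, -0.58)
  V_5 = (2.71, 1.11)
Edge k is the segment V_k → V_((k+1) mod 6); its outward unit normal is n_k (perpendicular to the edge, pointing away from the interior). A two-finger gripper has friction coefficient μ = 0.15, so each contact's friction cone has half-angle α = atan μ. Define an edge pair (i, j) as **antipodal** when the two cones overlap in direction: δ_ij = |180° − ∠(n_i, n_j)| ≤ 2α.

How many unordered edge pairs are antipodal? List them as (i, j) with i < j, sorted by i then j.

α = atan 0.15 = 8.53°;  2α = 17.06°
n_0 = (-0.4868, +0.8735)
n_1 = (-0.7761, -0.6306)
n_2 = (-0.0970, -0.9953)
n_3 = (+0.8802, -0.4746)
n_4 = (+0.9219, +0.3873)
n_5 = (+0.6189, +0.7855)
  (0,1): δ = 80.04°  ·
  (0,2): δ = 34.70°  ·
  (0,3): δ = 32.53°  ·
  (0,4): δ = 83.66°  ·
  (0,5): δ = 112.63°  ·
  (1,2): δ = 134.66°  ·
  (1,3): δ = 67.43°  ·
  (1,4): δ = 16.31°  ✓
  (1,5): δ = 12.67°  ✓
  (2,3): δ = 112.77°  ·
  (2,4): δ = 61.64°  ·
  (2,5): δ = 32.67°  ·
  (3,4): δ = 128.88°  ·
  (3,5): δ = 99.90°  ·
  (4,5): δ = 151.02°  ·
antipodal pairs: 2

count = 2; pairs: (1,4), (1,5)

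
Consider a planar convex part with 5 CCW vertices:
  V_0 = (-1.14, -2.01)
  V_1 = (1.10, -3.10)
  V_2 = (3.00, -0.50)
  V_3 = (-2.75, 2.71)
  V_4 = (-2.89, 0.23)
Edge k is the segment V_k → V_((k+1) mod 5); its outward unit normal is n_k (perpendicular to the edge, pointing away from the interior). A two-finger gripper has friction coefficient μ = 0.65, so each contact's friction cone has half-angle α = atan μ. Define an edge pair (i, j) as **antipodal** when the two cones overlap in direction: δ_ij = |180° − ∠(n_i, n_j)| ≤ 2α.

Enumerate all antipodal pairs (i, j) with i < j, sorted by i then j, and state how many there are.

α = atan 0.65 = 33.02°;  2α = 66.05°
n_0 = (-0.4376, -0.8992)
n_1 = (+0.8074, -0.5900)
n_2 = (+0.4874, +0.8732)
n_3 = (-0.9984, +0.0564)
n_4 = (-0.7880, -0.6156)
  (0,1): δ = 100.21°  ·
  (0,2): δ = 3.23°  ✓
  (0,3): δ = 112.72°  ·
  (0,4): δ = 153.95°  ·
  (1,2): δ = 83.01°  ·
  (1,3): δ = 32.93°  ✓
  (1,4): δ = 74.16°  ·
  (2,3): δ = 64.06°  ✓
  (2,4): δ = 22.83°  ✓
  (3,4): δ = 138.77°  ·
antipodal pairs: 4

count = 4; pairs: (0,2), (1,3), (2,3), (2,4)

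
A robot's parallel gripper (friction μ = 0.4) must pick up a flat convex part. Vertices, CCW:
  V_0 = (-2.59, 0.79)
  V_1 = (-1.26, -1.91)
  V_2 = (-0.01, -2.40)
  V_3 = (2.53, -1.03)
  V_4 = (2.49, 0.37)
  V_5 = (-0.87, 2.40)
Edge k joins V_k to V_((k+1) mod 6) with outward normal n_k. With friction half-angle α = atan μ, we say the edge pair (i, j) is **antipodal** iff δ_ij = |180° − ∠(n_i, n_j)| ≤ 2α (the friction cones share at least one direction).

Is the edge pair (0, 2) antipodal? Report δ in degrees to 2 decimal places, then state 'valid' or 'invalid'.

α = atan 0.4 = 21.80°;  2α = 43.60°
edge 0: e_0 = (+1.33, -2.70);  n_0 = (-0.8971, -0.4419)
edge 2: e_2 = (+2.54, +1.37);  n_2 = (+0.4747, -0.8801)
∠(n_0, n_2) = 92.12°
δ = |180° − 92.12°| = 87.88°
87.88° > 2α = 43.60°  →  invalid

δ = 87.88°, invalid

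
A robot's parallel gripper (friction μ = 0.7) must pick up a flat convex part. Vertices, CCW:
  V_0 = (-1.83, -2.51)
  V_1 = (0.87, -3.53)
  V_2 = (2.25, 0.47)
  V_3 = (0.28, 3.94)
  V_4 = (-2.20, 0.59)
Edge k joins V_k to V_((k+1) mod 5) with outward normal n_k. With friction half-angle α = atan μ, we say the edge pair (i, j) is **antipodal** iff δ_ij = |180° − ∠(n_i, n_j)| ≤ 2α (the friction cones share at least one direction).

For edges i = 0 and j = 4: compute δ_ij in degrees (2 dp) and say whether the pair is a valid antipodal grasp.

δ = 117.50°, invalid

α = atan 0.7 = 34.99°;  2α = 69.98°
edge 0: e_0 = (+2.70, -1.02);  n_0 = (-0.3534, -0.9355)
edge 4: e_4 = (+0.37, -3.10);  n_4 = (-0.9930, -0.1185)
∠(n_0, n_4) = 62.50°
δ = |180° − 62.50°| = 117.50°
117.50° > 2α = 69.98°  →  invalid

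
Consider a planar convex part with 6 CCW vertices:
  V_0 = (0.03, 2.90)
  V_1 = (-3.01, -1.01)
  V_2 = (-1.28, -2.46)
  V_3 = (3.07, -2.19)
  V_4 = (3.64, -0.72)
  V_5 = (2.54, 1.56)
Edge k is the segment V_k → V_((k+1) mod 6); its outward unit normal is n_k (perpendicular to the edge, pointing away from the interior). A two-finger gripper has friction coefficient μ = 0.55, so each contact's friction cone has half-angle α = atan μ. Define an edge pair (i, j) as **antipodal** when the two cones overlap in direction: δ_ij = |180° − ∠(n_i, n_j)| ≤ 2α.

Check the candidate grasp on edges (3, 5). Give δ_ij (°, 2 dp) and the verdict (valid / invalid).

α = atan 0.55 = 28.81°;  2α = 57.62°
edge 3: e_3 = (+0.57, +1.47);  n_3 = (+0.9324, -0.3615)
edge 5: e_5 = (-2.51, +1.34);  n_5 = (+0.4710, +0.8822)
∠(n_3, n_5) = 83.10°
δ = |180° − 83.10°| = 96.90°
96.90° > 2α = 57.62°  →  invalid

δ = 96.90°, invalid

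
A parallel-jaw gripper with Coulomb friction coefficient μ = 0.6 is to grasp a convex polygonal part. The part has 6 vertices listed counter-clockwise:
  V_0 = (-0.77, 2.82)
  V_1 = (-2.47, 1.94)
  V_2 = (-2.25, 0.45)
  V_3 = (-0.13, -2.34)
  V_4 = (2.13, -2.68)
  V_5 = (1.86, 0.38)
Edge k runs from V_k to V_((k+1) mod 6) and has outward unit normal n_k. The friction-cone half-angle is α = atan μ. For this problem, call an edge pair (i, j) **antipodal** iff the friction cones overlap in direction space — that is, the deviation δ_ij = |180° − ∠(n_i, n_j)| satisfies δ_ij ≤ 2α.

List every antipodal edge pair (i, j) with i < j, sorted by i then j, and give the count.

α = atan 0.6 = 30.96°;  2α = 61.93°
n_0 = (-0.4597, +0.8881)
n_1 = (-0.9893, -0.1461)
n_2 = (-0.7962, -0.6050)
n_3 = (-0.1488, -0.9889)
n_4 = (+0.9961, +0.0879)
n_5 = (+0.6801, +0.7331)
  (0,1): δ = 108.97°  ·
  (0,2): δ = 80.14°  ·
  (0,3): δ = 35.92°  ✓
  (0,4): δ = 67.67°  ·
  (0,5): δ = 109.78°  ·
  (1,2): δ = 151.17°  ·
  (1,3): δ = 106.95°  ·
  (1,4): δ = 3.36°  ✓
  (1,5): δ = 38.75°  ✓
  (2,3): δ = 135.79°  ·
  (2,4): δ = 32.19°  ✓
  (2,5): δ = 9.92°  ✓
  (3,4): δ = 76.40°  ·
  (3,5): δ = 34.30°  ✓
  (4,5): δ = 137.90°  ·
antipodal pairs: 6

count = 6; pairs: (0,3), (1,4), (1,5), (2,4), (2,5), (3,5)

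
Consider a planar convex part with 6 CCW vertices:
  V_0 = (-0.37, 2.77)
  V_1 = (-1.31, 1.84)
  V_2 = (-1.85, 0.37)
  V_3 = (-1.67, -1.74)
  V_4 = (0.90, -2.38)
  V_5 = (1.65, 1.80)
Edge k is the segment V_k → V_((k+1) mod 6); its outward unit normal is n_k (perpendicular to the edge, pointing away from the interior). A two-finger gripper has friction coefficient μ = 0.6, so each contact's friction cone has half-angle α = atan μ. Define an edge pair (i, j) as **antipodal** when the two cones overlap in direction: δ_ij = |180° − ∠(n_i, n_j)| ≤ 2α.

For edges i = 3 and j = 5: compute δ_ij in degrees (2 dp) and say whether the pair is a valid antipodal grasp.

α = atan 0.6 = 30.96°;  2α = 61.93°
edge 3: e_3 = (+2.57, -0.64);  n_3 = (-0.2416, -0.9704)
edge 5: e_5 = (-2.02, +0.97);  n_5 = (+0.4329, +0.9015)
∠(n_3, n_5) = 168.33°
δ = |180° − 168.33°| = 11.67°
11.67° ≤ 2α = 61.93°  →  valid

δ = 11.67°, valid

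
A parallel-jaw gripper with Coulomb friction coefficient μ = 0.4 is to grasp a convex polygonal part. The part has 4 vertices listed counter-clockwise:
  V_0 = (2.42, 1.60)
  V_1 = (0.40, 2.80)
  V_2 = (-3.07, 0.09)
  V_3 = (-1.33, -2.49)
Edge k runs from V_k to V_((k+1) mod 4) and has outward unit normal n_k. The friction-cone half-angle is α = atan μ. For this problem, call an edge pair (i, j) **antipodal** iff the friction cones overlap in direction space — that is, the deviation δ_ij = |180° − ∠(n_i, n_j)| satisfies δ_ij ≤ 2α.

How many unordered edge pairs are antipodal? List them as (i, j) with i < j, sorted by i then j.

α = atan 0.4 = 21.80°;  2α = 43.60°
n_0 = (+0.5107, +0.8597)
n_1 = (-0.6155, +0.7881)
n_2 = (-0.8291, -0.5591)
n_3 = (+0.7371, -0.6758)
  (0,1): δ = 111.30°  ·
  (0,2): δ = 25.29°  ✓
  (0,3): δ = 78.20°  ·
  (1,2): δ = 93.99°  ·
  (1,3): δ = 9.49°  ✓
  (2,3): δ = 76.51°  ·
antipodal pairs: 2

count = 2; pairs: (0,2), (1,3)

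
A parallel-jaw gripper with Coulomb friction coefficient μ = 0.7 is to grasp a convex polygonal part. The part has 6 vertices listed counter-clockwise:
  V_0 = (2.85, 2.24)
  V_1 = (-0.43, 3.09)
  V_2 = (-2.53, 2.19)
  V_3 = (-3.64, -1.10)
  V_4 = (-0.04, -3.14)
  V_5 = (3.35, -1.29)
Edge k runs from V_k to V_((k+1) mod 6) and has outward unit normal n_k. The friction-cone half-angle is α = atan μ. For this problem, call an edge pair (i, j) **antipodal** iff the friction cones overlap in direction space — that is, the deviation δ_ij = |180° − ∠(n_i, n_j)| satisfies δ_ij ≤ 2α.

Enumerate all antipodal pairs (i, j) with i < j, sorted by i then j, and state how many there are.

α = atan 0.7 = 34.99°;  2α = 69.98°
n_0 = (+0.2509, +0.9680)
n_1 = (-0.3939, +0.9191)
n_2 = (-0.9475, +0.3197)
n_3 = (-0.4930, -0.8700)
n_4 = (+0.4790, -0.8778)
n_5 = (+0.9901, +0.1402)
  (0,1): δ = 142.27°  ·
  (0,2): δ = 94.12°  ·
  (0,3): δ = 15.01°  ✓
  (0,4): δ = 43.15°  ✓
  (0,5): δ = 112.59°  ·
  (1,2): δ = 131.84°  ·
  (1,3): δ = 52.74°  ✓
  (1,4): δ = 5.42°  ✓
  (1,5): δ = 74.86°  ·
  (2,3): δ = 100.90°  ·
  (2,4): δ = 42.73°  ✓
  (2,5): δ = 26.71°  ✓
  (3,4): δ = 121.84°  ·
  (3,5): δ = 52.40°  ✓
  (4,5): δ = 110.56°  ·
antipodal pairs: 7

count = 7; pairs: (0,3), (0,4), (1,3), (1,4), (2,4), (2,5), (3,5)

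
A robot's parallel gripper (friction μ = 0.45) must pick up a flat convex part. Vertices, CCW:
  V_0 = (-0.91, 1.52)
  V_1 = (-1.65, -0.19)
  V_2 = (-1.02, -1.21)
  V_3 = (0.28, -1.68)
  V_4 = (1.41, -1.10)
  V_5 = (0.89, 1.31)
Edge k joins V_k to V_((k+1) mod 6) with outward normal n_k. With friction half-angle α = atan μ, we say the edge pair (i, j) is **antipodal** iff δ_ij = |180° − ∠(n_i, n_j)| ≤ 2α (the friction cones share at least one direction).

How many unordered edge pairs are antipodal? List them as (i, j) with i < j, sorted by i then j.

count = 5; pairs: (0,3), (0,4), (1,4), (2,5), (3,5)

α = atan 0.45 = 24.23°;  2α = 48.46°
n_0 = (-0.9178, +0.3972)
n_1 = (-0.8508, -0.5255)
n_2 = (-0.3400, -0.9404)
n_3 = (+0.4566, -0.8897)
n_4 = (+0.9775, +0.2109)
n_5 = (+0.1159, +0.9933)
  (0,1): δ = 124.90°  ·
  (0,2): δ = 86.48°  ·
  (0,3): δ = 39.43°  ✓
  (0,4): δ = 35.58°  ✓
  (0,5): δ = 106.75°  ·
  (1,2): δ = 141.58°  ·
  (1,3): δ = 94.53°  ·
  (1,4): δ = 19.53°  ✓
  (1,5): δ = 51.64°  ·
  (2,3): δ = 132.95°  ·
  (2,4): δ = 57.95°  ·
  (2,5): δ = 13.22°  ✓
  (3,4): δ = 104.99°  ·
  (3,5): δ = 33.82°  ✓
  (4,5): δ = 108.83°  ·
antipodal pairs: 5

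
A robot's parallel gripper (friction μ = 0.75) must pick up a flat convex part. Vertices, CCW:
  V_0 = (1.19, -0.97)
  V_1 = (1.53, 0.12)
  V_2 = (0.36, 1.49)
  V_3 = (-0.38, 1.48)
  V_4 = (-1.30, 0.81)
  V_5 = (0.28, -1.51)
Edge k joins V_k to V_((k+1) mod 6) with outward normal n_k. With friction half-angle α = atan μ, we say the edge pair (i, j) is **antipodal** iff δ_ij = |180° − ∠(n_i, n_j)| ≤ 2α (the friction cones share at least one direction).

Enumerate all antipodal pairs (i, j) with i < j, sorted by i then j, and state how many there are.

α = atan 0.75 = 36.87°;  2α = 73.74°
n_0 = (+0.9546, -0.2978)
n_1 = (+0.7604, +0.6494)
n_2 = (-0.0135, +0.9999)
n_3 = (-0.5887, +0.8084)
n_4 = (-0.8265, -0.5629)
n_5 = (+0.5103, -0.8600)
  (0,1): δ = 122.18°  ·
  (0,2): δ = 71.90°  ✓
  (0,3): δ = 36.61°  ✓
  (0,4): δ = 51.58°  ✓
  (0,5): δ = 138.01°  ·
  (1,2): δ = 129.72°  ·
  (1,3): δ = 94.43°  ·
  (1,4): δ = 6.24°  ✓
  (1,5): δ = 80.19°  ·
  (2,3): δ = 144.71°  ·
  (2,4): δ = 56.52°  ✓
  (2,5): δ = 29.91°  ✓
  (3,4): δ = 91.81°  ·
  (3,5): δ = 5.38°  ✓
  (4,5): δ = 93.57°  ·
antipodal pairs: 7

count = 7; pairs: (0,2), (0,3), (0,4), (1,4), (2,4), (2,5), (3,5)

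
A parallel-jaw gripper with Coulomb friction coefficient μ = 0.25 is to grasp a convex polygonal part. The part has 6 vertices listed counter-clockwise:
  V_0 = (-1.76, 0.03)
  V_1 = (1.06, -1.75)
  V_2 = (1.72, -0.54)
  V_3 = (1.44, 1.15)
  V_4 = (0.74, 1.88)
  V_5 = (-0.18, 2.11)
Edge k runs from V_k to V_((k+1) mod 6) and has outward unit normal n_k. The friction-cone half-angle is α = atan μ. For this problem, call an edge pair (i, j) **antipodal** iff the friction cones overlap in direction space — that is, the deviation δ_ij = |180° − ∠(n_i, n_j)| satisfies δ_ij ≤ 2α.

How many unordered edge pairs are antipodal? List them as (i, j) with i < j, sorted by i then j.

count = 3; pairs: (0,3), (0,4), (1,5)

α = atan 0.25 = 14.04°;  2α = 28.07°
n_0 = (-0.5338, -0.8456)
n_1 = (+0.8779, -0.4789)
n_2 = (+0.9866, +0.1635)
n_3 = (+0.7218, +0.6921)
n_4 = (+0.2425, +0.9701)
n_5 = (-0.7963, +0.6049)
  (0,1): δ = 86.35°  ·
  (0,2): δ = 48.33°  ·
  (0,3): δ = 13.94°  ✓
  (0,4): δ = 18.22°  ✓
  (0,5): δ = 85.04°  ·
  (1,2): δ = 141.98°  ·
  (1,3): δ = 107.59°  ·
  (1,4): δ = 75.43°  ·
  (1,5): δ = 8.61°  ✓
  (2,3): δ = 145.61°  ·
  (2,4): δ = 113.44°  ·
  (2,5): δ = 46.63°  ·
  (3,4): δ = 147.83°  ·
  (3,5): δ = 81.02°  ·
  (4,5): δ = 113.18°  ·
antipodal pairs: 3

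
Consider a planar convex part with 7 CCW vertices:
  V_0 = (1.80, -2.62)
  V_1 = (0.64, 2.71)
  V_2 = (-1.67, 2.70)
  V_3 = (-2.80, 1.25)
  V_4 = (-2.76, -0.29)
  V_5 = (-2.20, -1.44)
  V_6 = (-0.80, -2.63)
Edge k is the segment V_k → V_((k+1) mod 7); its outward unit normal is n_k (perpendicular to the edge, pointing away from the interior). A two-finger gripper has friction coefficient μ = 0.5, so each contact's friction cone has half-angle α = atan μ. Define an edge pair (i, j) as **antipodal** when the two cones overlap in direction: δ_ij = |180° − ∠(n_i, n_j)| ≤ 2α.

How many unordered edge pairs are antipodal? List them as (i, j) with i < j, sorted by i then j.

count = 7; pairs: (0,2), (0,3), (0,4), (0,5), (1,5), (1,6), (2,6)

α = atan 0.5 = 26.57°;  2α = 53.13°
n_0 = (+0.9771, +0.2127)
n_1 = (-0.0043, +1.0000)
n_2 = (-0.7888, +0.6147)
n_3 = (-0.9997, -0.0260)
n_4 = (-0.8991, -0.4378)
n_5 = (-0.6476, -0.7619)
n_6 = (+0.0038, -1.0000)
  (0,1): δ = 102.03°  ·
  (0,2): δ = 50.21°  ✓
  (0,3): δ = 10.79°  ✓
  (0,4): δ = 13.69°  ✓
  (0,5): δ = 37.36°  ✓
  (0,6): δ = 77.94°  ·
  (1,2): δ = 128.18°  ·
  (1,3): δ = 88.76°  ·
  (1,4): δ = 64.28°  ·
  (1,5): δ = 40.61°  ✓
  (1,6): δ = 0.03°  ✓
  (2,3): δ = 140.58°  ·
  (2,4): δ = 116.11°  ·
  (2,5): δ = 92.43°  ·
  (2,6): δ = 51.85°  ✓
  (3,4): δ = 155.52°  ·
  (3,5): δ = 131.85°  ·
  (3,6): δ = 91.27°  ·
  (4,5): δ = 156.33°  ·
  (4,6): δ = 115.74°  ·
  (5,6): δ = 139.42°  ·
antipodal pairs: 7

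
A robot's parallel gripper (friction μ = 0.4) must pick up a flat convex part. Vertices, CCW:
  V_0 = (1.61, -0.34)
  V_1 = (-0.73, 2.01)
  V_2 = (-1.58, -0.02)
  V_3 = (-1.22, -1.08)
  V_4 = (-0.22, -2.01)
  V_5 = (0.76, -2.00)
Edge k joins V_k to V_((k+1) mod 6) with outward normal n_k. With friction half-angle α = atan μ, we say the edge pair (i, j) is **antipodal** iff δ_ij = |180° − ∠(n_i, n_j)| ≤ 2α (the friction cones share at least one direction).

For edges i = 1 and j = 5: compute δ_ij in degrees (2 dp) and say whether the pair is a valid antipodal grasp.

α = atan 0.4 = 21.80°;  2α = 43.60°
edge 1: e_1 = (-0.85, -2.03);  n_1 = (-0.9224, +0.3862)
edge 5: e_5 = (+0.85, +1.66);  n_5 = (+0.8901, -0.4558)
∠(n_1, n_5) = 175.61°
δ = |180° − 175.61°| = 4.39°
4.39° ≤ 2α = 43.60°  →  valid

δ = 4.39°, valid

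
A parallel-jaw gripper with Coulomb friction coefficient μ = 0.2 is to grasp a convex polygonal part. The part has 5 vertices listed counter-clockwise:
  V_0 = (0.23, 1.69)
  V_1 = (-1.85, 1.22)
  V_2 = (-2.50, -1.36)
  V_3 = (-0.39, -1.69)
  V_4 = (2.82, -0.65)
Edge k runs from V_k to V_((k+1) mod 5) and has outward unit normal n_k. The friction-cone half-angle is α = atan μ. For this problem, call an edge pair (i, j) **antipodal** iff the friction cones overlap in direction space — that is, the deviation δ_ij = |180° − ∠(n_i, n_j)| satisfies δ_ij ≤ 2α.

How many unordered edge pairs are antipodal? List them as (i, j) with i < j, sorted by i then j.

count = 2; pairs: (0,2), (0,3)

α = atan 0.2 = 11.31°;  2α = 22.62°
n_0 = (-0.2204, +0.9754)
n_1 = (-0.9697, +0.2443)
n_2 = (-0.1545, -0.9880)
n_3 = (+0.3082, -0.9513)
n_4 = (+0.6704, +0.7420)
  (0,1): δ = 116.87°  ·
  (0,2): δ = 21.62°  ✓
  (0,3): δ = 5.22°  ✓
  (0,4): δ = 125.17°  ·
  (1,2): δ = 84.75°  ·
  (1,3): δ = 57.91°  ·
  (1,4): δ = 62.04°  ·
  (2,3): δ = 153.16°  ·
  (2,4): δ = 33.21°  ·
  (3,4): δ = 60.05°  ·
antipodal pairs: 2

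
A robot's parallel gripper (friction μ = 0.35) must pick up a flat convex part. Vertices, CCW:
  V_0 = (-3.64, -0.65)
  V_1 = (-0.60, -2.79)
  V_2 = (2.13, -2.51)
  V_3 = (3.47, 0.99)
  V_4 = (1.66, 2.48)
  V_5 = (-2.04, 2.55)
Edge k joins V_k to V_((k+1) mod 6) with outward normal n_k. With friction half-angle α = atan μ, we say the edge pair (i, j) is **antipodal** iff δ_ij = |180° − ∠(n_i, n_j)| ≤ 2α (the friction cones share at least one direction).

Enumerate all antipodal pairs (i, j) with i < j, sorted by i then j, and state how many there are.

α = atan 0.35 = 19.29°;  2α = 38.58°
n_0 = (-0.5756, -0.8177)
n_1 = (+0.1020, -0.9948)
n_2 = (+0.9339, -0.3575)
n_3 = (+0.6356, +0.7721)
n_4 = (+0.0189, +0.9998)
n_5 = (-0.8944, +0.4472)
  (0,1): δ = 139.00°  ·
  (0,2): δ = 75.81°  ·
  (0,3): δ = 4.32°  ✓
  (0,4): δ = 34.06°  ✓
  (0,5): δ = 98.58°  ·
  (1,2): δ = 116.81°  ·
  (1,3): δ = 45.32°  ·
  (1,4): δ = 6.94°  ✓
  (1,5): δ = 57.58°  ·
  (2,3): δ = 108.51°  ·
  (2,4): δ = 70.13°  ·
  (2,5): δ = 5.62°  ✓
  (3,4): δ = 141.62°  ·
  (3,5): δ = 77.10°  ·
  (4,5): δ = 115.48°  ·
antipodal pairs: 4

count = 4; pairs: (0,3), (0,4), (1,4), (2,5)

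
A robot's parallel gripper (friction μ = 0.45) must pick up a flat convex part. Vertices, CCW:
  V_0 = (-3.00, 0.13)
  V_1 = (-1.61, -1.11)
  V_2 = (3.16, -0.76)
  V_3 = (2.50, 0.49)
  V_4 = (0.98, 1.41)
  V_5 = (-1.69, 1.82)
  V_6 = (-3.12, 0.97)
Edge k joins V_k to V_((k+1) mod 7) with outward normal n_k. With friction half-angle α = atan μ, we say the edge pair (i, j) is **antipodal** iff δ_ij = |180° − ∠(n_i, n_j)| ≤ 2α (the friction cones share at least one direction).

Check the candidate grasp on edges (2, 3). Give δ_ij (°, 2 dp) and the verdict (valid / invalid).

α = atan 0.45 = 24.23°;  2α = 48.46°
edge 2: e_2 = (-0.66, +1.25);  n_2 = (+0.8843, +0.4669)
edge 3: e_3 = (-1.52, +0.92);  n_3 = (+0.5178, +0.8555)
∠(n_2, n_3) = 30.98°
δ = |180° − 30.98°| = 149.02°
149.02° > 2α = 48.46°  →  invalid

δ = 149.02°, invalid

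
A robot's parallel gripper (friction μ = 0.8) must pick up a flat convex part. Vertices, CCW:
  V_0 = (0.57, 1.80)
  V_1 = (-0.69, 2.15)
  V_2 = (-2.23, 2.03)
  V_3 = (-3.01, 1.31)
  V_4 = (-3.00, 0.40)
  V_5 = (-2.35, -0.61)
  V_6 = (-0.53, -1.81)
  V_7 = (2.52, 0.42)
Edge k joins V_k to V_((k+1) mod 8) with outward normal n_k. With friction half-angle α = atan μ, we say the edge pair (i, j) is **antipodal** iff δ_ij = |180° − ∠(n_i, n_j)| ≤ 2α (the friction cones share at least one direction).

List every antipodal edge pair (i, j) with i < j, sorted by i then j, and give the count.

count = 14; pairs: (0,3), (0,4), (0,5), (0,6), (1,4), (1,5), (1,6), (2,5), (2,6), (3,6), (3,7), (4,7), (5,7), (6,7)

α = atan 0.8 = 38.66°;  2α = 77.32°
n_0 = (+0.2676, +0.9635)
n_1 = (-0.0777, +0.9970)
n_2 = (-0.6783, +0.7348)
n_3 = (-0.9999, -0.0110)
n_4 = (-0.8409, -0.5412)
n_5 = (-0.5505, -0.8349)
n_6 = (+0.5902, -0.8072)
n_7 = (+0.5777, +0.8163)
  (0,1): δ = 160.02°  ·
  (0,2): δ = 121.77°  ·
  (0,3): δ = 73.85°  ✓
  (0,4): δ = 41.71°  ✓
  (0,5): δ = 17.87°  ✓
  (0,6): δ = 51.70°  ✓
  (0,7): δ = 160.24°  ·
  (1,2): δ = 141.75°  ·
  (1,3): δ = 93.83°  ·
  (1,4): δ = 61.69°  ✓
  (1,5): δ = 37.85°  ✓
  (1,6): δ = 31.72°  ✓
  (1,7): δ = 140.26°  ·
  (2,3): δ = 132.08°  ·
  (2,4): δ = 99.95°  ·
  (2,5): δ = 76.11°  ✓
  (2,6): δ = 6.54°  ✓
  (2,7): δ = 102.00°  ·
  (3,4): δ = 147.87°  ·
  (3,5): δ = 124.03°  ·
  (3,6): δ = 54.46°  ✓
  (3,7): δ = 54.08°  ✓
  (4,5): δ = 156.16°  ·
  (4,6): δ = 86.59°  ·
  (4,7): δ = 21.95°  ✓
  (5,6): δ = 110.43°  ·
  (5,7): δ = 1.89°  ✓
  (6,7): δ = 71.46°  ✓
antipodal pairs: 14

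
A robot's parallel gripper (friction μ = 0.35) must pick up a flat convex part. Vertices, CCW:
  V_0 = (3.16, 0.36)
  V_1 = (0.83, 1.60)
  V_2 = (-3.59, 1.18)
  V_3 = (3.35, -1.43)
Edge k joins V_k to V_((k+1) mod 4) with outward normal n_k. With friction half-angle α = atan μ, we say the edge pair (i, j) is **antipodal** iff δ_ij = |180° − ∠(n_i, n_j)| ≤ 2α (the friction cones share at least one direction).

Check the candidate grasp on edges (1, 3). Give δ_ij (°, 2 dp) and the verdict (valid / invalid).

δ = 90.63°, invalid

α = atan 0.35 = 19.29°;  2α = 38.58°
edge 1: e_1 = (-4.42, -0.42);  n_1 = (-0.0946, +0.9955)
edge 3: e_3 = (-0.19, +1.79);  n_3 = (+0.9944, +0.1056)
∠(n_1, n_3) = 89.37°
δ = |180° − 89.37°| = 90.63°
90.63° > 2α = 38.58°  →  invalid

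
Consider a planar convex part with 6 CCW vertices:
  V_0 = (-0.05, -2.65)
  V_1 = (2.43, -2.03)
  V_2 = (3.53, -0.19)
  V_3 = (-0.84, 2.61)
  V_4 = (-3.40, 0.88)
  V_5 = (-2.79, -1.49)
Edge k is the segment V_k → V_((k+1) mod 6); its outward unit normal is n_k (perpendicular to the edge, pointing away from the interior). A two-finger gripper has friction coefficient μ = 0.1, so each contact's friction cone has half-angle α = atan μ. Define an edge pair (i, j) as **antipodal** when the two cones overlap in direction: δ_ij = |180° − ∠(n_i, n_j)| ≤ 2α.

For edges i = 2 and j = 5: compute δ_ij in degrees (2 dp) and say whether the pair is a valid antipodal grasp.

α = atan 0.1 = 5.71°;  2α = 11.42°
edge 2: e_2 = (-4.37, +2.80);  n_2 = (+0.5395, +0.8420)
edge 5: e_5 = (+2.74, -1.16);  n_5 = (-0.3899, -0.9209)
∠(n_2, n_5) = 170.30°
δ = |180° − 170.30°| = 9.70°
9.70° ≤ 2α = 11.42°  →  valid

δ = 9.70°, valid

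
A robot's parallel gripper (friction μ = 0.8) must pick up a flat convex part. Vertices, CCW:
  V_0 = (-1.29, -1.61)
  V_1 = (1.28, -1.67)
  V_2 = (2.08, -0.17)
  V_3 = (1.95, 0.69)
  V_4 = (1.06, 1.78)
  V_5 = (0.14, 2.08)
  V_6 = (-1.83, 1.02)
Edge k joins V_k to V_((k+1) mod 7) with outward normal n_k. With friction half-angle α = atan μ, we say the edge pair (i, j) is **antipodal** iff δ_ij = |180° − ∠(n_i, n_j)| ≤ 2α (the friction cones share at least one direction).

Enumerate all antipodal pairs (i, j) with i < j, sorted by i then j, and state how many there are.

count = 9; pairs: (0,3), (0,4), (0,5), (1,5), (1,6), (2,5), (2,6), (3,6), (4,6)

α = atan 0.8 = 38.66°;  2α = 77.32°
n_0 = (-0.0233, -0.9997)
n_1 = (+0.8824, -0.4706)
n_2 = (+0.9888, +0.1495)
n_3 = (+0.7746, +0.6325)
n_4 = (+0.3100, +0.9507)
n_5 = (-0.4738, +0.8806)
n_6 = (-0.9796, -0.2011)
  (0,1): δ = 116.74°  ·
  (0,2): δ = 80.07°  ·
  (0,3): δ = 49.43°  ✓
  (0,4): δ = 16.72°  ✓
  (0,5): δ = 29.62°  ✓
  (0,6): δ = 102.94°  ·
  (1,2): δ = 143.33°  ·
  (1,3): δ = 112.70°  ·
  (1,4): δ = 79.99°  ·
  (1,5): δ = 33.64°  ✓
  (1,6): δ = 39.68°  ✓
  (2,3): δ = 149.36°  ·
  (2,4): δ = 116.66°  ·
  (2,5): δ = 70.31°  ✓
  (2,6): δ = 3.01°  ✓
  (3,4): δ = 147.29°  ·
  (3,5): δ = 100.95°  ·
  (3,6): δ = 27.63°  ✓
  (4,5): δ = 133.66°  ·
  (4,6): δ = 60.34°  ✓
  (5,6): δ = 106.68°  ·
antipodal pairs: 9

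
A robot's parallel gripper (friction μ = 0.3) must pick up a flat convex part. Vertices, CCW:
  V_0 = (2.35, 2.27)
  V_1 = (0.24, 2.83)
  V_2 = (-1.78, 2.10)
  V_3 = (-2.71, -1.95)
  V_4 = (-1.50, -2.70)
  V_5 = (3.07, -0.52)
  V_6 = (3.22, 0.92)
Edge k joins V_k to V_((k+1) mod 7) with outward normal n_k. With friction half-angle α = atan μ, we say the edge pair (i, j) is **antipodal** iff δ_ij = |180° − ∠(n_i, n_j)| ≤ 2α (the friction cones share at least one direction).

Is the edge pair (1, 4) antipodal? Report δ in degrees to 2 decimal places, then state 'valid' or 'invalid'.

α = atan 0.3 = 16.70°;  2α = 33.40°
edge 1: e_1 = (-2.02, -0.73);  n_1 = (-0.3399, +0.9405)
edge 4: e_4 = (+4.57, +2.18);  n_4 = (+0.4305, -0.9026)
∠(n_1, n_4) = 174.37°
δ = |180° − 174.37°| = 5.63°
5.63° ≤ 2α = 33.40°  →  valid

δ = 5.63°, valid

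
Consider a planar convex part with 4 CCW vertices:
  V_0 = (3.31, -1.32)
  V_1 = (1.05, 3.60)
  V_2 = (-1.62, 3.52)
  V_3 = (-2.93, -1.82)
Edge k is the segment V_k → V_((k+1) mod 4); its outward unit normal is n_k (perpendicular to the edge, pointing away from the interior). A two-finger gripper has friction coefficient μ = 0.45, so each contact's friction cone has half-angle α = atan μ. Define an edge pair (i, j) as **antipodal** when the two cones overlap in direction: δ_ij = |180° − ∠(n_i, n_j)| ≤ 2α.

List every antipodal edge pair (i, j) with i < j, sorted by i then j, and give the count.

count = 2; pairs: (0,2), (1,3)

α = atan 0.45 = 24.23°;  2α = 48.46°
n_0 = (+0.9087, +0.4174)
n_1 = (-0.0299, +0.9996)
n_2 = (-0.9712, +0.2383)
n_3 = (+0.0799, -0.9968)
  (0,1): δ = 112.96°  ·
  (0,2): δ = 38.46°  ✓
  (0,3): δ = 69.91°  ·
  (1,2): δ = 105.50°  ·
  (1,3): δ = 2.87°  ✓
  (2,3): δ = 71.64°  ·
antipodal pairs: 2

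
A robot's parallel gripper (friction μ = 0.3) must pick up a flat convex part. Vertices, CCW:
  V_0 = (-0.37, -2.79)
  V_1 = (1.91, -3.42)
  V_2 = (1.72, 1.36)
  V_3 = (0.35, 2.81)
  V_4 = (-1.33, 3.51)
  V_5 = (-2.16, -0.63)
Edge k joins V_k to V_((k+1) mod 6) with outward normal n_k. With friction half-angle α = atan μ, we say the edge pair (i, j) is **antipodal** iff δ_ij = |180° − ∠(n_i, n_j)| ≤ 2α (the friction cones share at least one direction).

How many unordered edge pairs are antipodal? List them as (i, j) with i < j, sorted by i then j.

count = 5; pairs: (0,2), (0,3), (1,4), (2,5), (3,5)

α = atan 0.3 = 16.70°;  2α = 33.40°
n_0 = (-0.2663, -0.9639)
n_1 = (+0.9992, +0.0397)
n_2 = (+0.7269, +0.6868)
n_3 = (+0.3846, +0.9231)
n_4 = (-0.9805, +0.1966)
n_5 = (-0.7700, -0.6381)
  (0,1): δ = 72.28°  ·
  (0,2): δ = 31.18°  ✓
  (0,3): δ = 7.17°  ✓
  (0,4): δ = 94.11°  ·
  (0,5): δ = 145.09°  ·
  (1,2): δ = 138.90°  ·
  (1,3): δ = 114.90°  ·
  (1,4): δ = 13.61°  ✓
  (1,5): δ = 37.37°  ·
  (2,3): δ = 155.99°  ·
  (2,4): δ = 54.71°  ·
  (2,5): δ = 3.73°  ✓
  (3,4): δ = 78.72°  ·
  (3,5): δ = 27.73°  ✓
  (4,5): δ = 129.01°  ·
antipodal pairs: 5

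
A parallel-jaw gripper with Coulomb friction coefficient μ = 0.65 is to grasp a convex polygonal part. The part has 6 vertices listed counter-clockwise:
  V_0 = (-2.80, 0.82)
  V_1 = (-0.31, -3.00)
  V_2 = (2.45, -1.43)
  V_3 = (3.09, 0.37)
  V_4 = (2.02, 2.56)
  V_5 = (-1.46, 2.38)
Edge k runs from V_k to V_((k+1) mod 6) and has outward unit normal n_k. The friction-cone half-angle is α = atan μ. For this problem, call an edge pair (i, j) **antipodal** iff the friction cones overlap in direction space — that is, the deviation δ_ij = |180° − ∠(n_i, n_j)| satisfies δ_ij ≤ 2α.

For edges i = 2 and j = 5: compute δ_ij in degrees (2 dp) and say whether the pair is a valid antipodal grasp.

α = atan 0.65 = 33.02°;  2α = 66.05°
edge 2: e_2 = (+0.64, +1.80);  n_2 = (+0.9422, -0.3350)
edge 5: e_5 = (-1.34, -1.56);  n_5 = (-0.7586, +0.6516)
∠(n_2, n_5) = 158.91°
δ = |180° − 158.91°| = 21.09°
21.09° ≤ 2α = 66.05°  →  valid

δ = 21.09°, valid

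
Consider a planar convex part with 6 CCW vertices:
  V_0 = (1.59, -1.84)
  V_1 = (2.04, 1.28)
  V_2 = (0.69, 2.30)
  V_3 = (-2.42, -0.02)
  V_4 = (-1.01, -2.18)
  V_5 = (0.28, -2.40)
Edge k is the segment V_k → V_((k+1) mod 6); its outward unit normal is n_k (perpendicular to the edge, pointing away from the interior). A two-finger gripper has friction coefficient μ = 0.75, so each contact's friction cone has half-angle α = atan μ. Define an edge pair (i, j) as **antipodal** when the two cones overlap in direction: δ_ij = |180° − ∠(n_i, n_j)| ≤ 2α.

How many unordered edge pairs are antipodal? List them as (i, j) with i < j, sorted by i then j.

α = atan 0.75 = 36.87°;  2α = 73.74°
n_0 = (+0.9898, -0.1428)
n_1 = (+0.6028, +0.7979)
n_2 = (-0.5979, +0.8015)
n_3 = (-0.8374, -0.5466)
n_4 = (-0.1681, -0.9858)
n_5 = (+0.3931, -0.9195)
  (0,1): δ = 118.87°  ·
  (0,2): δ = 45.07°  ✓
  (0,3): δ = 41.34°  ✓
  (0,4): δ = 88.53°  ·
  (0,5): δ = 121.35°  ·
  (1,2): δ = 106.20°  ·
  (1,3): δ = 19.79°  ✓
  (1,4): δ = 27.39°  ✓
  (1,5): δ = 60.22°  ✓
  (2,3): δ = 93.59°  ·
  (2,4): δ = 46.40°  ✓
  (2,5): δ = 13.58°  ✓
  (3,4): δ = 132.81°  ·
  (3,5): δ = 99.99°  ·
  (4,5): δ = 147.18°  ·
antipodal pairs: 7

count = 7; pairs: (0,2), (0,3), (1,3), (1,4), (1,5), (2,4), (2,5)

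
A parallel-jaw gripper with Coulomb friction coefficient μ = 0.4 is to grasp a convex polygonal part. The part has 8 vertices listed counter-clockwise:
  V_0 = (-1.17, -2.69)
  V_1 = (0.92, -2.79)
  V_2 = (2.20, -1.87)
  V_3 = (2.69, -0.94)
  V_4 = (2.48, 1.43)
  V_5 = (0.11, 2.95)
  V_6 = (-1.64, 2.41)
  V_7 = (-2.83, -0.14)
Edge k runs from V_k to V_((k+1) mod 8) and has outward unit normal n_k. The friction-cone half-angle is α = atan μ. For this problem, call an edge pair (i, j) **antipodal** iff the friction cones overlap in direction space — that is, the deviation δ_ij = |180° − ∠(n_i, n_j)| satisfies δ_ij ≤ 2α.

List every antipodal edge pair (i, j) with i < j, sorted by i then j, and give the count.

α = atan 0.4 = 21.80°;  2α = 43.60°
n_0 = (-0.0478, -0.9989)
n_1 = (+0.5836, -0.8120)
n_2 = (+0.8847, -0.4661)
n_3 = (+0.9961, +0.0883)
n_4 = (+0.5399, +0.8418)
n_5 = (-0.2949, +0.9555)
n_6 = (-0.9062, +0.4229)
n_7 = (-0.8381, -0.5456)
  (0,1): δ = 141.55°  ·
  (0,2): δ = 115.04°  ·
  (0,3): δ = 82.20°  ·
  (0,4): δ = 29.93°  ✓
  (0,5): δ = 19.89°  ✓
  (0,6): δ = 67.72°  ·
  (0,7): δ = 125.80°  ·
  (1,2): δ = 153.49°  ·
  (1,3): δ = 120.64°  ·
  (1,4): δ = 68.38°  ·
  (1,5): δ = 18.56°  ✓
  (1,6): δ = 29.28°  ✓
  (1,7): δ = 87.36°  ·
  (2,3): δ = 147.15°  ·
  (2,4): δ = 94.89°  ·
  (2,5): δ = 45.07°  ·
  (2,6): δ = 2.77°  ✓
  (2,7): δ = 60.85°  ·
  (3,4): δ = 127.74°  ·
  (3,5): δ = 77.91°  ·
  (3,6): δ = 30.08°  ✓
  (3,7): δ = 28.00°  ✓
  (4,5): δ = 130.18°  ·
  (4,6): δ = 82.34°  ·
  (4,7): δ = 24.26°  ✓
  (5,6): δ = 132.17°  ·
  (5,7): δ = 74.09°  ·
  (6,7): δ = 121.92°  ·
antipodal pairs: 8

count = 8; pairs: (0,4), (0,5), (1,5), (1,6), (2,6), (3,6), (3,7), (4,7)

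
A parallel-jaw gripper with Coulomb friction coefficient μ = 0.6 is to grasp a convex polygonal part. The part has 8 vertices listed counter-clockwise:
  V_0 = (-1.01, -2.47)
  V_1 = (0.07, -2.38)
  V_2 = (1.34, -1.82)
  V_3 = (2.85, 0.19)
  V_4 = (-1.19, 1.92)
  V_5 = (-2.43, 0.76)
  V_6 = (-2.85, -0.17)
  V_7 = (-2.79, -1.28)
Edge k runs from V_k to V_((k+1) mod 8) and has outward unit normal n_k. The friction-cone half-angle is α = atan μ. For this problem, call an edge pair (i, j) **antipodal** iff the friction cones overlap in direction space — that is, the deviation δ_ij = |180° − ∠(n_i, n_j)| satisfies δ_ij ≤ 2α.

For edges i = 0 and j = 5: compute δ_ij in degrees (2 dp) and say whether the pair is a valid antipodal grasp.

α = atan 0.6 = 30.96°;  2α = 61.93°
edge 0: e_0 = (+1.08, +0.09);  n_0 = (+0.0830, -0.9965)
edge 5: e_5 = (-0.42, -0.93);  n_5 = (-0.9114, +0.4116)
∠(n_0, n_5) = 119.07°
δ = |180° − 119.07°| = 60.93°
60.93° ≤ 2α = 61.93°  →  valid

δ = 60.93°, valid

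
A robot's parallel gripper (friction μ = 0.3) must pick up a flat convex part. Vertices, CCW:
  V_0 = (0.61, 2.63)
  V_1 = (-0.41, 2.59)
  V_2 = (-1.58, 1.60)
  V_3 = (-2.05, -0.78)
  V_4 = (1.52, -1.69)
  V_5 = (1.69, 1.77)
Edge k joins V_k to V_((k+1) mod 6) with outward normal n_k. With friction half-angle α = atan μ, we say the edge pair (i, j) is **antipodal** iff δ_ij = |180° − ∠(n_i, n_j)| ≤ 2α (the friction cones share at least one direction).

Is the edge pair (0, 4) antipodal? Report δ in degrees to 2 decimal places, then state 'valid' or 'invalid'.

δ = 84.94°, invalid

α = atan 0.3 = 16.70°;  2α = 33.40°
edge 0: e_0 = (-1.02, -0.04);  n_0 = (-0.0392, +0.9992)
edge 4: e_4 = (+0.17, +3.46);  n_4 = (+0.9988, -0.0491)
∠(n_0, n_4) = 95.06°
δ = |180° − 95.06°| = 84.94°
84.94° > 2α = 33.40°  →  invalid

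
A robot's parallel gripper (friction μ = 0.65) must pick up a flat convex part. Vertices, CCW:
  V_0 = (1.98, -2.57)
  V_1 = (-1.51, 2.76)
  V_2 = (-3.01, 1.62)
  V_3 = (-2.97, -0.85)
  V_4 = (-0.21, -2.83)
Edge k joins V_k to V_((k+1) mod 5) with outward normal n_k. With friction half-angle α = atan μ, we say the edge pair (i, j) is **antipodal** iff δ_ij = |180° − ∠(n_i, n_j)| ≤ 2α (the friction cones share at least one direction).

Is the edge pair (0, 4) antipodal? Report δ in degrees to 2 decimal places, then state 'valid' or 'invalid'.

δ = 63.55°, valid

α = atan 0.65 = 33.02°;  2α = 66.05°
edge 0: e_0 = (-3.49, +5.33);  n_0 = (+0.8366, +0.5478)
edge 4: e_4 = (+2.19, +0.26);  n_4 = (+0.1179, -0.9930)
∠(n_0, n_4) = 116.45°
δ = |180° − 116.45°| = 63.55°
63.55° ≤ 2α = 66.05°  →  valid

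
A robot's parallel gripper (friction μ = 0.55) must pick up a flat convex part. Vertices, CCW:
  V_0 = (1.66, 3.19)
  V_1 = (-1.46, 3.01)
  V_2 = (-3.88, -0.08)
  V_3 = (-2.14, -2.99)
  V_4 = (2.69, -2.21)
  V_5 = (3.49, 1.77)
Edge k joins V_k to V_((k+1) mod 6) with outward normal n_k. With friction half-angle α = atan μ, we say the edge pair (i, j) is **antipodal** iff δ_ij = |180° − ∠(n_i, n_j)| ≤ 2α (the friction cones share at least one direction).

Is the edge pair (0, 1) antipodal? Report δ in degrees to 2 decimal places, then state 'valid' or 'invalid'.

α = atan 0.55 = 28.81°;  2α = 57.62°
edge 0: e_0 = (-3.12, -0.18);  n_0 = (-0.0576, +0.9983)
edge 1: e_1 = (-2.42, -3.09);  n_1 = (-0.7873, +0.6166)
∠(n_0, n_1) = 48.63°
δ = |180° − 48.63°| = 131.37°
131.37° > 2α = 57.62°  →  invalid

δ = 131.37°, invalid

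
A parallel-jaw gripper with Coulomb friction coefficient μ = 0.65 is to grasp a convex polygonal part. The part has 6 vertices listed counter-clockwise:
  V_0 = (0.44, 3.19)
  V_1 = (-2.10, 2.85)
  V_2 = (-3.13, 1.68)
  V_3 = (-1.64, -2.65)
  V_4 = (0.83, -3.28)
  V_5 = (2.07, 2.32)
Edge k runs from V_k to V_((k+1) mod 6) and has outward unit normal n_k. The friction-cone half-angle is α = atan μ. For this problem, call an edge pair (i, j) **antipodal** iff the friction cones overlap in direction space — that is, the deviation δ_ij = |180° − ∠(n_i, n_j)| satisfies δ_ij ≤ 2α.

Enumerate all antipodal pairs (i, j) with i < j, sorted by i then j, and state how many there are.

count = 6; pairs: (0,3), (1,3), (1,4), (2,4), (2,5), (3,5)

α = atan 0.65 = 33.02°;  2α = 66.05°
n_0 = (-0.1327, +0.9912)
n_1 = (-0.7506, +0.6608)
n_2 = (-0.9456, -0.3254)
n_3 = (-0.2471, -0.9690)
n_4 = (+0.9764, -0.2162)
n_5 = (+0.4709, +0.8822)
  (0,1): δ = 138.98°  ·
  (0,2): δ = 78.64°  ·
  (0,3): δ = 21.93°  ✓
  (0,4): δ = 69.89°  ·
  (0,5): δ = 144.29°  ·
  (1,2): δ = 119.65°  ·
  (1,3): δ = 62.95°  ✓
  (1,4): δ = 28.87°  ✓
  (1,5): δ = 103.27°  ·
  (2,3): δ = 123.30°  ·
  (2,4): δ = 31.47°  ✓
  (2,5): δ = 42.92°  ✓
  (3,4): δ = 88.18°  ·
  (3,5): δ = 13.78°  ✓
  (4,5): δ = 105.61°  ·
antipodal pairs: 6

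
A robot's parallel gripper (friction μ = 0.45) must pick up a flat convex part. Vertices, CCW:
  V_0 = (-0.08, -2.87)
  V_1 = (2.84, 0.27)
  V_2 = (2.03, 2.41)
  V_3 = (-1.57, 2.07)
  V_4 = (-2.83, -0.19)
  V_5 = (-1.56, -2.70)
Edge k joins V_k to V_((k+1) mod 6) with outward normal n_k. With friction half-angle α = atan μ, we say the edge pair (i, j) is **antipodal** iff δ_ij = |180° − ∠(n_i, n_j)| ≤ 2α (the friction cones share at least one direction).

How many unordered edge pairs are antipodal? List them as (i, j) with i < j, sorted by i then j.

count = 4; pairs: (0,2), (0,3), (1,4), (2,5)

α = atan 0.45 = 24.23°;  2α = 48.46°
n_0 = (+0.7323, -0.6810)
n_1 = (+0.9352, +0.3540)
n_2 = (-0.0940, +0.9956)
n_3 = (-0.8734, +0.4870)
n_4 = (-0.8923, -0.4515)
n_5 = (-0.1141, -0.9935)
  (0,1): δ = 116.35°  ·
  (0,2): δ = 41.68°  ✓
  (0,3): δ = 13.78°  ✓
  (0,4): δ = 69.76°  ·
  (0,5): δ = 126.37°  ·
  (1,2): δ = 105.34°  ·
  (1,3): δ = 49.87°  ·
  (1,4): δ = 6.11°  ✓
  (1,5): δ = 62.72°  ·
  (2,3): δ = 124.54°  ·
  (2,4): δ = 68.56°  ·
  (2,5): δ = 11.95°  ✓
  (3,4): δ = 124.02°  ·
  (3,5): δ = 67.41°  ·
  (4,5): δ = 123.39°  ·
antipodal pairs: 4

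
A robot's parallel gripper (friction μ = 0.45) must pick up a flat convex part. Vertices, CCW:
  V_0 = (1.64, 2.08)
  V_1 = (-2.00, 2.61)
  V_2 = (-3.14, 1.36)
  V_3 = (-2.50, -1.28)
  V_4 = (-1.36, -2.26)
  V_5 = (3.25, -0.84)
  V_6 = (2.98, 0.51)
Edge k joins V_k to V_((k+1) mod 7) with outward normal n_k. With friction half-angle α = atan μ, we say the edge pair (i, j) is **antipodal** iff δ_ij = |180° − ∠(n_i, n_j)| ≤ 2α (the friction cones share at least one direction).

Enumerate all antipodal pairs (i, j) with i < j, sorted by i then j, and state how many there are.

count = 7; pairs: (0,3), (0,4), (1,4), (2,5), (2,6), (3,5), (3,6)

α = atan 0.45 = 24.23°;  2α = 48.46°
n_0 = (+0.1441, +0.9896)
n_1 = (-0.7389, +0.6738)
n_2 = (-0.9719, -0.2356)
n_3 = (-0.6519, -0.7583)
n_4 = (+0.2944, -0.9557)
n_5 = (+0.9806, +0.1961)
n_6 = (+0.7606, +0.6492)
  (0,1): δ = 124.08°  ·
  (0,2): δ = 68.09°  ·
  (0,3): δ = 32.40°  ✓
  (0,4): δ = 25.40°  ✓
  (0,5): δ = 109.59°  ·
  (0,6): δ = 138.77°  ·
  (1,2): δ = 124.01°  ·
  (1,3): δ = 88.32°  ·
  (1,4): δ = 30.51°  ✓
  (1,5): δ = 53.67°  ·
  (1,6): δ = 82.85°  ·
  (2,3): δ = 144.31°  ·
  (2,4): δ = 86.51°  ·
  (2,5): δ = 2.32°  ✓
  (2,6): δ = 26.85°  ✓
  (3,4): δ = 122.20°  ·
  (3,5): δ = 38.01°  ✓
  (3,6): δ = 8.84°  ✓
  (4,5): δ = 95.81°  ·
  (4,6): δ = 66.64°  ·
  (5,6): δ = 150.83°  ·
antipodal pairs: 7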